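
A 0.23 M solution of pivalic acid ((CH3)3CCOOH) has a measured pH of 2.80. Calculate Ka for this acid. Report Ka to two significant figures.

Ka = 1.1 × 10^-5

[H+] = 10^(-2.80) = 1.58 × 10^-3 M
At equilibrium [HA] = 0.23 − 1.58 × 10^-3 = 2.28 × 10^-1 M
Ka = [H+][A-]/[HA] = (1.58 × 10^-3)² / 2.28 × 10^-1 = 1.1 × 10^-5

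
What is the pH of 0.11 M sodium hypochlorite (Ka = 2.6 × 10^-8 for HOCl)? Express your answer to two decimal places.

pH = 10.31

OCl- is the conjugate base of the weak acid HOCl.
Kb = Kw/Ka = 1.0×10^-14 / 2.6 × 10^-8 = 3.85 × 10^-7
From the ICE table, Kb = x²/(0.11 − x) = 3.85 × 10^-7.
Assume x ≪ 0.11: x ≈ √(3.85 × 10^-7 × 0.11) = 2.06 × 10^-4 M
pOH = 3.69, so pH = 14.00 − pOH = 10.31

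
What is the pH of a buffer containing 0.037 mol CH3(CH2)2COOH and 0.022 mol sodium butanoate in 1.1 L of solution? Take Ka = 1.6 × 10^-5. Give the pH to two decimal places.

pH = 4.57

pKa = −log(1.6 × 10^-5) = 4.796
pH = pKa + log([A⁻]/[HA]) = 4.796 + log(0.022/0.037)
pH = 4.796 + (-0.226) = 4.57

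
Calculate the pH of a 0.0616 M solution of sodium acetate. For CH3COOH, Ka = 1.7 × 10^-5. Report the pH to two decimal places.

pH = 8.78

CH3COO- is the conjugate base of the weak acid CH3COOH.
Kb = Kw/Ka = 1.0×10^-14 / 1.7 × 10^-5 = 5.88 × 10^-10
Kb = [OH-]²/(0.0616 − [OH-]) = 5.88 × 10^-10
Since Kb ≪ C₀, [OH-] ≈ √(Kb·C₀) = 6.02 × 10^-6 M.
Check: 0.0098% ionized — well under 5%, approximation valid.
pOH = 5.22, so pH = 14.00 − pOH = 8.78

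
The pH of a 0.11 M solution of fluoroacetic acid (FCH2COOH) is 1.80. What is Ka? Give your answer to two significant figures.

Ka = 2.7 × 10^-3

[H+] = 10^(-1.80) = 1.58 × 10^-2 M
At equilibrium [HA] = 0.11 − 1.58 × 10^-2 = 9.42 × 10^-2 M
Ka = [H+][A-]/[HA] = (1.58 × 10^-2)² / 9.42 × 10^-2 = 2.7 × 10^-3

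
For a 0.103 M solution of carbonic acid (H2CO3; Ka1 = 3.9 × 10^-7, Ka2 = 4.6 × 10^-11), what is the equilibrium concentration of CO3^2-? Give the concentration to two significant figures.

First ionization gives [H+] ≈ [HCO3-] = 2.00 × 10^-4 M.
Second step: Ka2 = [H+][CO3^2-]/[HCO3-] ≈ [CO3^2-] (since [H+] ≈ [HCO3-]).
So [CO3^2-] ≈ Ka2.

4.6 × 10^-11 M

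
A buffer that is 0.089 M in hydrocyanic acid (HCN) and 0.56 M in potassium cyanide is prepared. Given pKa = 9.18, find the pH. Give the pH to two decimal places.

Henderson–Hasselbalch: pH = pKa + log([CN-]/[HCN]) = 9.18 + log(0.56/0.089)
pH = 9.18 + (+0.799) = 9.98

pH = 9.98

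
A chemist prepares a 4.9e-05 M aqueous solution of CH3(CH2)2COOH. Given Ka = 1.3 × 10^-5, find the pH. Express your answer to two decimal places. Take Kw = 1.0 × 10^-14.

pH = 4.71

CH3(CH2)2COOH ⇌ CH3(CH2)2COO- + H+
Ka = [H+]²/(4.9e-05 − [H+]) = 1.3 × 10^-5
The 5% rule fails; solving [H+]² + Ka·[H+] − Ka·C₀ = 0 exactly:
[H+] = [−1.3e-05 + √(1.3e-05² + 2.55e-09)]/2 = 1.96 × 10^-5 M
pH = −log[H+] = −log(1.96 × 10^-5) = 4.71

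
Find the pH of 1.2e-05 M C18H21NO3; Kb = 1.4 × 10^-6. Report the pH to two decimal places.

C18H21NO3 + H2O ⇌ C18H22NO3+ + OH-
From the ICE table, Kb = [OH-]²/(1.2e-05 − [OH-]) = 1.4 × 10^-6.
[OH-] is not negligible relative to C₀; solve [OH-]² + 1.4e-06·[OH-] − 1.68e-11 = 0.
[OH-] = (−Kb + √(Kb² + 4·Kb·C₀))/2 = 3.46 × 10^-6 M
pOH = 5.46, so pH = 14.00 − pOH = 8.54

pH = 8.54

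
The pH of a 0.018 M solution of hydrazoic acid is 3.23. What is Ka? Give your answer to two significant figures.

[H+] = 10^(-3.23) = 5.89 × 10^-4 M
At equilibrium [HA] = 0.018 − 5.89 × 10^-4 = 1.74 × 10^-2 M
Ka = [H+][A-]/[HA] = (5.89 × 10^-4)² / 1.74 × 10^-2 = 2.0 × 10^-5

Ka = 2.0 × 10^-5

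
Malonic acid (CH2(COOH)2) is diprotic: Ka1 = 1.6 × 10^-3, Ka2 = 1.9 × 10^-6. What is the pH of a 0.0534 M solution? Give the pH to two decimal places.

Ka1 ≫ Ka2, so treat the first dissociation as the only significant source of H+.
Ka1 = x²/(0.0534 − x) = 1.6 × 10^-3
Solving the quadratic: x = (−Ka1 + √(Ka1² + 4·Ka1·C₀))/2 = 8.48 × 10^-3 M
pH = −log(8.48 × 10^-3) = 2.07

pH = 2.07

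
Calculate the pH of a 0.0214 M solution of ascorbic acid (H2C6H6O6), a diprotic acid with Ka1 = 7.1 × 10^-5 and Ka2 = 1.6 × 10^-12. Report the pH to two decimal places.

pH = 2.92

Ka1 ≫ Ka2, so treat the first dissociation as the only significant source of H+.
Ka1 = x²/(0.0214 − x) = 7.1 × 10^-5
Solving the quadratic: x = (−Ka1 + √(Ka1² + 4·Ka1·C₀))/2 = 1.20 × 10^-3 M
pH = −log(1.20 × 10^-3) = 2.92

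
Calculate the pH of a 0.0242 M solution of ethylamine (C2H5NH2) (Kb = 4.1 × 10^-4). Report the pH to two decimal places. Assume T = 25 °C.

pH = 11.47

C2H5NH2 + H2O ⇌ C2H5NH3+ + OH-
Let x = [OH-] at equilibrium. Kb = x²/(0.0242 − x).
The 5% rule fails; solving x² + Kb·x − Kb·C₀ = 0 exactly:
x = [−0.00041 + √(0.00041² + 3.97e-05)]/2 = 2.95 × 10^-3 M
pOH = −log(2.95 × 10^-3) = 2.53; pH = 14.00 − 2.53 = 11.47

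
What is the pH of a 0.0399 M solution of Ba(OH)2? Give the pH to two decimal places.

pH = 12.90

Ba(OH)2 is a strong base (each formula unit releases 2 OH-); [OH-] = 0.0798 M.
pOH = -log(0.0798) = 1.10
pH = 14.00 - 1.10 = 12.90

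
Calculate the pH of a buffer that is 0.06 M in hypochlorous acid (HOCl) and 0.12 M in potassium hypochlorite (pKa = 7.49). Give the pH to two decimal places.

pH = pKa + log([A⁻]/[HA]) = 7.49 + log(0.12/0.06)
pH = 7.49 + (+0.301) = 7.79

pH = 7.79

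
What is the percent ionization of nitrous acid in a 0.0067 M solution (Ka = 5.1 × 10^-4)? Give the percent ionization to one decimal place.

HNO2 ⇌ NO2- + H+; let x = [H+] at equilibrium.
Solve x² + 0.00051x − 3.42e-06 = 0 → x = 1.61 × 10^-3 M
% ionization = x/C₀ × 100% = 1.61 × 10^-3/0.0067 × 100% = 24.0%

24.0%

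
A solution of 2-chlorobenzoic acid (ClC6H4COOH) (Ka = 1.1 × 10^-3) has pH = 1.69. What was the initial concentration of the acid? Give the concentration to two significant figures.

C₀ = 4.0 × 10^-1 M

[H+] = 10^(-1.69) = 2.04 × 10^-2 M = x
Ka = x²/(C₀ − x) ⇒ C₀ = x + x²/Ka
C₀ = 2.04 × 10^-2 + (2.04 × 10^-2)²/(1.1 × 10^-3) = 3.99 × 10^-1 M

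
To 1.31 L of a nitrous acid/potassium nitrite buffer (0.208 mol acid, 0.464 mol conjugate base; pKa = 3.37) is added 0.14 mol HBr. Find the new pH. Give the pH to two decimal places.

Added H+ converts NO2- to HNO2: HNO2 → 0.348 mol, NO2- → 0.324 mol.
Henderson–Hasselbalch with mole ratio 0.324/0.348: pH = 3.37 + (-0.031)

pH = 3.34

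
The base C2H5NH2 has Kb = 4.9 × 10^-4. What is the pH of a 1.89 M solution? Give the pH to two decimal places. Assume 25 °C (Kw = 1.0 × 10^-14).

pH = 12.48

C2H5NH2 + H2O ⇌ C2H5NH3+ + OH-
From the ICE table, Kb = [OH-]²/(1.89 − [OH-]) = 4.9 × 10^-4.
Assume [OH-] ≪ 1.89: [OH-] ≈ √(4.9 × 10^-4 × 1.89) = 3.04 × 10^-2 M
([OH-]/C₀ = 1.6% < 5%, so the approximation holds.)
pOH = −log(3.04 × 10^-2) = 1.52; pH = 14.00 − 1.52 = 12.48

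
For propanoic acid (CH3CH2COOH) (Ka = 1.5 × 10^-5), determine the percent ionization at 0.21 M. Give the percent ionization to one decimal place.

0.8%

CH3CH2COOH ⇌ CH3CH2COO- + H+; let x = [H+] at equilibrium.
x ≈ √(Ka·C₀) = √(1.5 × 10^-5 × 0.21) = 1.77 × 10^-3 M
Fraction ionized = 1.77 × 10^-3 / 0.21 = 0.0084 → 0.8%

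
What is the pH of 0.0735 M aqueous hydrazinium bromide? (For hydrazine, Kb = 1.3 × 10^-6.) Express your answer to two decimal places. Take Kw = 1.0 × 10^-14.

pH = 4.62

N2H5+ is the conjugate acid of the weak base N2H4.
Ka = Kw/Kb = 1.0×10^-14 / 1.3 × 10^-6 = 7.69 × 10^-9
From the ICE table, Ka = [H+]²/(0.0735 − [H+]) = 7.69 × 10^-9.
Assume [H+] ≪ 0.0735: [H+] ≈ √(7.69 × 10^-9 × 0.0735) = 2.38 × 10^-5 M
Check: 0.032% ionized — well under 5%, approximation valid.
pH = −log[H+] = −log(2.38 × 10^-5) = 4.62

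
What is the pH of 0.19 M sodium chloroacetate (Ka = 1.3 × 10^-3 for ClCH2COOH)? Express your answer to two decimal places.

ClCH2COO- is the conjugate base of the weak acid ClCH2COOH.
Kb = Kw/Ka = 1.0×10^-14 / 1.3 × 10^-3 = 7.69 × 10^-12
From the ICE table, Kb = [OH-]²/(0.19 − [OH-]) = 7.69 × 10^-12.
Neglecting [OH-] in the denominator: [OH-] = √(7.69 × 10^-12 × 0.19) = 1.21 × 10^-6 M
pOH = −log(1.21 × 10^-6) = 5.92; pH = 14.00 − 5.92 = 8.08

pH = 8.08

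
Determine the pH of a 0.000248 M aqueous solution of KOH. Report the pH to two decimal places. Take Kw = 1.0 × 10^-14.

pH = 10.39

KOH is a strong base; [OH-] = 0.000248 M.
pOH = -log(0.000248) = 3.61
pH = 14.00 - 3.61 = 10.39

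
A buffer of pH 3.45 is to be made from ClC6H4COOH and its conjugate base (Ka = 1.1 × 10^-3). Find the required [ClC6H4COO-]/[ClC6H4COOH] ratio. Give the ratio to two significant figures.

ratio = 3.1

pKa = -log(1.1 × 10^-3) = 2.959
pH = pKa + log(r) ⇒ log(r) = 3.45 − 2.959 = +0.491
r = [ClC6H4COO-]/[ClC6H4COOH] = 10^(+0.491) = 3.1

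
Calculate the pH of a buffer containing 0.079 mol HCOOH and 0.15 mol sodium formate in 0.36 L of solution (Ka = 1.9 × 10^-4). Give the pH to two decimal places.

pKa = −log(1.9 × 10^-4) = 3.721
pH = pKa + log([A⁻]/[HA]) = 3.721 + log(0.15/0.079)
pH = 3.721 + (+0.278) = 4.00

pH = 4.00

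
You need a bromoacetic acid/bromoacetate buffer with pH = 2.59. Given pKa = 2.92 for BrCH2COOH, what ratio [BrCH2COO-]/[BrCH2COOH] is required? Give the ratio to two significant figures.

ratio = 0.47

pH = pKa + log(r) ⇒ log(r) = 2.59 − 2.92 = -0.33
r = [BrCH2COO-]/[BrCH2COOH] = 10^(-0.33) = 0.468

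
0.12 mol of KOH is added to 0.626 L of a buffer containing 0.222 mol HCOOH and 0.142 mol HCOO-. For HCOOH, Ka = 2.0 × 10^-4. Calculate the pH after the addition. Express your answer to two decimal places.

OH- converts HCOOH to HCOO-: HCOOH → 0.102 mol, HCOO- → 0.262 mol.
pKa = −log(2.0 × 10^-4) = 3.699
pH = pKa + log(n_HCOO-/n_HCOOH) = 3.699 + log(0.262/0.102) = 3.699 + (+0.410)

pH = 4.11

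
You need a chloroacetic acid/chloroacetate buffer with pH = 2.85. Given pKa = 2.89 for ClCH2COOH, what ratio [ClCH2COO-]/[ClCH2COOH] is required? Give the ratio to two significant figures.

ratio = 0.91

pH = pKa + log(r) ⇒ log(r) = 2.85 − 2.89 = -0.04
r = [ClCH2COO-]/[ClCH2COOH] = 10^(-0.04) = 0.912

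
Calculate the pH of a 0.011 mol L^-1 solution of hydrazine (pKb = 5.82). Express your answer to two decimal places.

pH = 10.11

N2H4 + H2O ⇌ N2H5+ + OH-
Kb = 10^(−5.82) = 1.51 × 10^-6
From the ICE table, Kb = [OH-]²/(0.011 − [OH-]) = 1.51 × 10^-6.
Since Kb ≪ C₀, [OH-] ≈ √(Kb·C₀) = 1.29 × 10^-4 M.
([OH-]/C₀ = 1.2% < 5%, so the approximation holds.)
pOH = −log(1.29 × 10^-4) = 3.89; pH = 14.00 − 3.89 = 10.11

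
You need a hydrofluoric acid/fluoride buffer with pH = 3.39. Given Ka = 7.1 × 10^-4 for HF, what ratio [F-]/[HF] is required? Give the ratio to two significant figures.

pKa = -log(7.1 × 10^-4) = 3.149
pH = pKa + log(r) ⇒ log(r) = 3.39 − 3.149 = +0.241
r = [F-]/[HF] = 10^(+0.241) = 1.74

ratio = 1.7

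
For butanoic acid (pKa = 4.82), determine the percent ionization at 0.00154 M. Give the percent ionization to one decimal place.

CH3(CH2)2COOH ⇌ CH3(CH2)2COO- + H+; let x = [H+] at equilibrium.
Ka = 10^(−4.82) = 1.51 × 10^-5
Solve x² + 1.51e-05x − 2.33e-08 = 0 → x = 1.45 × 10^-4 M
% ionization = x/C₀ × 100% = 1.45 × 10^-4/0.00154 × 100% = 9.4%

9.4%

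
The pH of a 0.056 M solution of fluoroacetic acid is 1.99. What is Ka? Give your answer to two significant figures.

[H+] = 10^(-1.99) = 1.02 × 10^-2 M
At equilibrium [HA] = 0.056 − 1.02 × 10^-2 = 4.58 × 10^-2 M
Ka = [H+][A-]/[HA] = (1.02 × 10^-2)² / 4.58 × 10^-2 = 2.3 × 10^-3

Ka = 2.3 × 10^-3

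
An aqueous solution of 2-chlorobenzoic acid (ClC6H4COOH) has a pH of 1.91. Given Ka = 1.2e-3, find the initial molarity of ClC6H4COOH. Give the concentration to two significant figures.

[H+] = 10^(-1.91) = 1.23 × 10^-2 M = x
Ka = x²/(C₀ − x) ⇒ C₀ = x + x²/Ka
C₀ = 1.23 × 10^-2 + (1.23 × 10^-2)²/(1.2 × 10^-3) = 1.38 × 10^-1 M

C₀ = 1.4 × 10^-1 M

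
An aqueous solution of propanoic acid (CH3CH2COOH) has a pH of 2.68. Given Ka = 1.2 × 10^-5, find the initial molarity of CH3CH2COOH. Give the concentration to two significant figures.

[H+] = 10^(-2.68) = 2.09 × 10^-3 M = x
Ka = x²/(C₀ − x) ⇒ C₀ = x + x²/Ka
C₀ = 2.09 × 10^-3 + (2.09 × 10^-3)²/(1.2 × 10^-5) = 3.66 × 10^-1 M

C₀ = 3.7 × 10^-1 M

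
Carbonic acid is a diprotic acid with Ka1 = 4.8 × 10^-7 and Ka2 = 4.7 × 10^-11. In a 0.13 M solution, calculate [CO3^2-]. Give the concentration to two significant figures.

4.7 × 10^-11 M

First ionization gives [H+] ≈ [HCO3-] = 2.50 × 10^-4 M.
Second step: Ka2 = [H+][CO3^2-]/[HCO3-] ≈ [CO3^2-] (since [H+] ≈ [HCO3-]).
So [CO3^2-] ≈ Ka2.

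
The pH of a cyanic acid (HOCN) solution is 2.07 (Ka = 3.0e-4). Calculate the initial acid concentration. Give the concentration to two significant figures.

[H+] = 10^(-2.07) = 8.51 × 10^-3 M = x
Ka = x²/(C₀ − x) ⇒ C₀ = x + x²/Ka
C₀ = 8.51 × 10^-3 + (8.51 × 10^-3)²/(3.0 × 10^-4) = 2.50 × 10^-1 M

C₀ = 2.5 × 10^-1 M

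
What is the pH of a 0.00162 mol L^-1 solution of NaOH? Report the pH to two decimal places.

NaOH is a strong base; [OH-] = 0.00162 M.
pOH = -log(0.00162) = 2.79
pH = 14.00 - 2.79 = 11.21

pH = 11.21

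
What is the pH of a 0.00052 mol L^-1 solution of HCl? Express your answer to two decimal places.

HCl is a strong acid and dissociates completely, so [H+] = 0.00052 M.
pH = -log(0.00052) = 3.28

pH = 3.28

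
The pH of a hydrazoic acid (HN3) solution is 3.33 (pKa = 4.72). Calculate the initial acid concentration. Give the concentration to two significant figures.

[H+] = 10^(-3.33) = 4.68 × 10^-4 M = x
Ka = 10^(−4.72) = 1.91 × 10^-5
Ka = x²/(C₀ − x) ⇒ C₀ = x + x²/Ka
C₀ = 4.68 × 10^-4 + (4.68 × 10^-4)²/(1.91 × 10^-5) = 1.19 × 10^-2 M

C₀ = 1.2 × 10^-2 M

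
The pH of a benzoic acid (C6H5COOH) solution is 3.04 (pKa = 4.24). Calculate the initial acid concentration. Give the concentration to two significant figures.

C₀ = 1.5 × 10^-2 M

[H+] = 10^(-3.04) = 9.12 × 10^-4 M = x
Ka = 10^(−4.24) = 5.75 × 10^-5
Ka = x²/(C₀ − x) ⇒ C₀ = x + x²/Ka
C₀ = 9.12 × 10^-4 + (9.12 × 10^-4)²/(5.75 × 10^-5) = 1.54 × 10^-2 M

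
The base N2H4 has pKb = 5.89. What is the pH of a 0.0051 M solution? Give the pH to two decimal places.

N2H4 + H2O ⇌ N2H5+ + OH-
Kb = 10^(−5.89) = 1.29 × 10^-6
From the ICE table, Kb = x²/(0.0051 − x) = 1.29 × 10^-6.
Neglecting x in the denominator: x = √(1.29 × 10^-6 × 0.0051) = 8.11 × 10^-5 M
pOH = 4.09, so pH = 14.00 − pOH = 9.91

pH = 9.91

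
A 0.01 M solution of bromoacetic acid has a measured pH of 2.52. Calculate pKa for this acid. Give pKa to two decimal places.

[H+] = 10^(-2.52) = 3.02 × 10^-3 M
At equilibrium [HA] = 0.01 − 3.02 × 10^-3 = 6.98 × 10^-3 M
Ka = [H+][A-]/[HA] = (3.02 × 10^-3)² / 6.98 × 10^-3 = 1.31 × 10^-3
pKa = -log(1.31 × 10^-3) = 2.88

pKa = 2.88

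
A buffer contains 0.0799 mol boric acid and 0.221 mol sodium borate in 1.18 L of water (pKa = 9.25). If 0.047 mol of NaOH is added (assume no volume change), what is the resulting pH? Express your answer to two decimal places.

After neutralization: n(B(OH)3) = 0.0329 mol, n(B(OH)4-) = 0.268 mol.
Henderson–Hasselbalch with mole ratio 0.268/0.0329: pH = 9.25 + (+0.911)

pH = 10.16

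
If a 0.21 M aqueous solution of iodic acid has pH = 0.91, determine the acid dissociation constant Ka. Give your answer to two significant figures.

[H+] = 10^(-0.91) = 1.23 × 10^-1 M
At equilibrium [HA] = 0.21 − 1.23 × 10^-1 = 8.70 × 10^-2 M
Ka = [H+][A-]/[HA] = (1.23 × 10^-1)² / 8.70 × 10^-2 = 1.7 × 10^-1

Ka = 1.7 × 10^-1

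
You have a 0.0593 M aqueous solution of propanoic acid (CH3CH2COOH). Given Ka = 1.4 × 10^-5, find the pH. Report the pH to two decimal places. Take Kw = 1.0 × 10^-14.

CH3CH2COOH ⇌ CH3CH2COO- + H+
From the ICE table, Ka = [H+]²/(0.0593 − [H+]) = 1.4 × 10^-5.
Assume [H+] ≪ 0.0593: [H+] ≈ √(1.4 × 10^-5 × 0.0593) = 9.11 × 10^-4 M
Check: 1.5% ionized — well under 5%, approximation valid.
pH = −log[H+] = −log(9.11 × 10^-4) = 3.04

pH = 3.04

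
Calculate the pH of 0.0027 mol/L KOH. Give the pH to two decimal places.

KOH is a strong base; [OH-] = 0.0027 M.
pOH = -log(0.0027) = 2.57
pH = 14.00 - 2.57 = 11.43

pH = 11.43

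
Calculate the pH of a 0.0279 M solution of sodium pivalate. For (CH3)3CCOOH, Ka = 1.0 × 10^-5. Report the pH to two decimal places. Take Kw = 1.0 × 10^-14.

(CH3)3CCOO- is the conjugate base of the weak acid (CH3)3CCOOH.
Kb = Kw/Ka = 1.0×10^-14 / 1.0 × 10^-5 = 1.00 × 10^-9
Kb = x²/(0.0279 − x) = 1.00 × 10^-9
Assume x ≪ 0.0279: x ≈ √(1.00 × 10^-9 × 0.0279) = 5.28 × 10^-6 M
Check: 0.019% ionized — well under 5%, approximation valid.
pOH = −log(5.28 × 10^-6) = 5.28; pH = 14.00 − 5.28 = 8.72

pH = 8.72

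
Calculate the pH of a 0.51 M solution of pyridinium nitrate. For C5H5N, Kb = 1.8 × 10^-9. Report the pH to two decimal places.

pH = 2.77

C5H5NH+ is the conjugate acid of the weak base C5H5N.
Ka = Kw/Kb = 1.0×10^-14 / 1.8 × 10^-9 = 5.56 × 10^-6
Ka = [H+]²/(0.51 − [H+]) = 5.56 × 10^-6
Since Ka ≪ C₀, [H+] ≈ √(Ka·C₀) = 1.68 × 10^-3 M.
([H+]/C₀ = 0.33% < 5%, so the approximation holds.)
pH = −log[H+] = −log(1.68 × 10^-3) = 2.77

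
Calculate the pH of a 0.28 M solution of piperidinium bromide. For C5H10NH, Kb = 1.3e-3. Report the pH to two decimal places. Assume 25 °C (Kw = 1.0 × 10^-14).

C5H10NH2+ is the conjugate acid of the weak base C5H10NH.
Ka = Kw/Kb = 1.0×10^-14 / 1.3 × 10^-3 = 7.69 × 10^-12
Ka = [H+]²/(0.28 − [H+]) = 7.69 × 10^-12
Neglecting [H+] in the denominator: [H+] = √(7.69 × 10^-12 × 0.28) = 1.47 × 10^-6 M
Check: 0.00052% ionized — well under 5%, approximation valid.
pH = −log(1.47 × 10^-6) = 5.83

pH = 5.83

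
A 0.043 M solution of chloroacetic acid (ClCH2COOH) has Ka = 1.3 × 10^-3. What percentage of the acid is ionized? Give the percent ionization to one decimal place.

15.9%

ClCH2COOH ⇌ ClCH2COO- + H+; let x = [H+] at equilibrium.
Solve x² + 0.0013x − 5.59e-05 = 0 → x = 6.85 × 10^-3 M
% ionization = x/C₀ × 100% = 6.85 × 10^-3/0.043 × 100% = 15.9%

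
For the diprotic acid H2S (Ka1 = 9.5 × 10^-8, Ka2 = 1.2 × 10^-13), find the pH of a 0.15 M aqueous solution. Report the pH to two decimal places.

pH = 3.92

Ka1 ≫ Ka2, so treat the first dissociation as the only significant source of H+.
Ka1 = x²/(0.15 − x) = 9.5 × 10^-8
x ≈ √(9.5 × 10^-8 × 0.15) = 1.19 × 10^-4 M
pH = −log(1.19 × 10^-4) = 3.92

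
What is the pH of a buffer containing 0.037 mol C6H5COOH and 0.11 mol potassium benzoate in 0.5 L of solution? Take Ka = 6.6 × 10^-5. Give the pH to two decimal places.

pH = 4.65

pKa = −log(6.6 × 10^-5) = 4.180
Henderson–Hasselbalch: pH = pKa + log([C6H5COO-]/[C6H5COOH]) = 4.180 + log(0.11/0.037)
pH = 4.180 + (+0.473) = 4.65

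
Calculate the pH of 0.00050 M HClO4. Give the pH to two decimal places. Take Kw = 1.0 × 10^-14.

HClO4 is a strong acid and dissociates completely, so [H+] = 0.00050 M.
pH = -log(0.0005) = 3.30

pH = 3.30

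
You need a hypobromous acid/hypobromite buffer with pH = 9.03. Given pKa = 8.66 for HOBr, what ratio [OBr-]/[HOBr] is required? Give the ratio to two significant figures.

ratio = 2.3

pH = pKa + log(r) ⇒ log(r) = 9.03 − 8.66 = +0.37
r = [OBr-]/[HOBr] = 10^(+0.37) = 2.34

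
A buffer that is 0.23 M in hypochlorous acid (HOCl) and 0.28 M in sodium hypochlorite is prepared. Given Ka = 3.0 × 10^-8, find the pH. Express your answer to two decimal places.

pKa = −log(3.0 × 10^-8) = 7.523
Henderson–Hasselbalch: pH = pKa + log([OCl-]/[HOCl]) = 7.523 + log(0.28/0.23)
pH = 7.523 + (+0.085) = 7.61

pH = 7.61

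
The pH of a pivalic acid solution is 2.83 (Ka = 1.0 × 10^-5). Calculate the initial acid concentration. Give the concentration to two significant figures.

[H+] = 10^(-2.83) = 1.48 × 10^-3 M = x
Ka = x²/(C₀ − x) ⇒ C₀ = x + x²/Ka
C₀ = 1.48 × 10^-3 + (1.48 × 10^-3)²/(1.0 × 10^-5) = 2.21 × 10^-1 M

C₀ = 2.2 × 10^-1 M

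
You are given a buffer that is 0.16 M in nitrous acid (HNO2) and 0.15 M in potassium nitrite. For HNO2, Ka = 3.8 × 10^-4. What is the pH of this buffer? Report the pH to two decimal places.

pKa = −log(3.8 × 10^-4) = 3.420
Henderson–Hasselbalch: pH = pKa + log([NO2-]/[HNO2]) = 3.420 + log(0.15/0.16)
pH = 3.420 + (-0.028) = 3.39

pH = 3.39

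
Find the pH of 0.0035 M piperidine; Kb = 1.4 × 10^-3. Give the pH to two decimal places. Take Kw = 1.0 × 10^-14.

C5H10NH + H2O ⇌ C5H10NH2+ + OH-
Let x = [OH-] at equilibrium. Kb = x²/(0.0035 − x).
x is not negligible relative to C₀; solve x² + 0.0014·x − 4.9e-06 = 0.
x = (−Kb + √(Kb² + 4·Kb·C₀))/2 = 1.62 × 10^-3 M
pOH = 2.79, so pH = 14.00 − pOH = 11.21

pH = 11.21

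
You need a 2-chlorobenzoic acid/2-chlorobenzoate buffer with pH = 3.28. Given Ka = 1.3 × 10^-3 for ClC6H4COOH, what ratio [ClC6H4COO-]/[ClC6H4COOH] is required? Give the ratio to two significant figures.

pKa = -log(1.3 × 10^-3) = 2.886
pH = pKa + log(r) ⇒ log(r) = 3.28 − 2.886 = +0.394
r = [ClC6H4COO-]/[ClC6H4COOH] = 10^(+0.394) = 2.48

ratio = 2.5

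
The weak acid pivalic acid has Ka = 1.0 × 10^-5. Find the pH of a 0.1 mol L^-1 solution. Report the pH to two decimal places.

pH = 3.00

(CH3)3CCOOH ⇌ (CH3)3CCOO- + H+
Ka = [H+]²/(0.1 − [H+]) = 1.0 × 10^-5
Since Ka ≪ C₀, [H+] ≈ √(Ka·C₀) = 1.00 × 10^-3 M.
pH = −log(1.00 × 10^-3) = 3.00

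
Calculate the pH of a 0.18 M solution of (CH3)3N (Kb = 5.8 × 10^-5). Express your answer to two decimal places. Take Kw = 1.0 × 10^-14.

pH = 11.51

(CH3)3N + H2O ⇌ (CH3)3NH+ + OH-
Kb = [OH-]²/(0.18 − [OH-]) = 5.8 × 10^-5
Since Kb ≪ C₀, [OH-] ≈ √(Kb·C₀) = 3.23 × 10^-3 M.
Check: 1.8% ionized — well under 5%, approximation valid.
pOH = −log(3.23 × 10^-3) = 2.49; pH = 14.00 − 2.49 = 11.51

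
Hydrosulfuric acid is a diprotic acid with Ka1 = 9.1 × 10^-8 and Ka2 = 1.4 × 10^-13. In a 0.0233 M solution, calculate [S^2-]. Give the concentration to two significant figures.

1.4 × 10^-13 M

First ionization gives [H+] ≈ [HS-] = 4.60 × 10^-5 M.
Second step: Ka2 = [H+][S^2-]/[HS-] ≈ [S^2-] (since [H+] ≈ [HS-]).
So [S^2-] ≈ Ka2.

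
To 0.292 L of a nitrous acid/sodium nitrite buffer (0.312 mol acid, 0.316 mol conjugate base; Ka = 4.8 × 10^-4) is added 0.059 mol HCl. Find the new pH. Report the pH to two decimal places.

pH = 3.16

After neutralization: n(HNO2) = 0.371 mol, n(NO2-) = 0.257 mol.
pKa = −log(4.8 × 10^-4) = 3.319
Henderson–Hasselbalch with mole ratio 0.257/0.371: pH = 3.319 + (-0.159)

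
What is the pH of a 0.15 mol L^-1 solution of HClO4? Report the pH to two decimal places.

pH = 0.82

HClO4 is a strong acid and dissociates completely, so [H+] = 0.15 M.
pH = -log(0.15) = 0.82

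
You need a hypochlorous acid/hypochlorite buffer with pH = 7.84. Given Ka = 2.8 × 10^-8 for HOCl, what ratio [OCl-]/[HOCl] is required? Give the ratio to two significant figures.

pKa = -log(2.8 × 10^-8) = 7.553
pH = pKa + log(r) ⇒ log(r) = 7.84 − 7.553 = +0.287
r = [OCl-]/[HOCl] = 10^(+0.287) = 1.94

ratio = 1.9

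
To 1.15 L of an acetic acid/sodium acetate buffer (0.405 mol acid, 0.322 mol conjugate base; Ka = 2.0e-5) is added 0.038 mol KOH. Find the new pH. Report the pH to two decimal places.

OH- converts CH3COOH to CH3COO-: CH3COOH → 0.367 mol, CH3COO- → 0.36 mol.
pKa = −log(2.0 × 10^-5) = 4.699
pH = pKa + log([A⁻]/[HA]) = 4.699 + log(0.36/0.367) = 4.699 -0.008

pH = 4.69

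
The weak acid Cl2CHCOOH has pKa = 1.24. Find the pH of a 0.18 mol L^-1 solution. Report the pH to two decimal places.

Cl2CHCOOH ⇌ Cl2CHCOO- + H+
Ka = 10^(−1.24) = 5.75 × 10^-2
From the ICE table, Ka = [H+]²/(0.18 − [H+]) = 5.75 × 10^-2.
[H+] is not negligible relative to C₀; solve [H+]² + 0.0575·[H+] − 0.0103 = 0.
[H+] = [−0.0575 + √(0.0575² + 0.0414)]/2 = 7.70 × 10^-2 M
pH = −log[H+] = −log(7.70 × 10^-2) = 1.11

pH = 1.11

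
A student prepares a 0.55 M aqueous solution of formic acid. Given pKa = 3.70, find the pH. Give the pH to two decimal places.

pH = 1.98

HCOOH ⇌ HCOO- + H+
Ka = 10^(−3.70) = 2.00 × 10^-4
From the ICE table, Ka = [H+]²/(0.55 − [H+]) = 2.00 × 10^-4.
Assume [H+] ≪ 0.55: [H+] ≈ √(2.00 × 10^-4 × 0.55) = 1.05 × 10^-2 M
([H+]/C₀ = 1.9% < 5%, so the approximation holds.)
pH = −log[H+] = −log(1.05 × 10^-2) = 1.98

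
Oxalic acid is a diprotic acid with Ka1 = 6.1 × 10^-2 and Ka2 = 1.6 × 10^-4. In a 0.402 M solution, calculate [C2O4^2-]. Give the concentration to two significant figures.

First ionization gives [H+] ≈ [HC2O4-] = 1.29 × 10^-1 M.
Second step: Ka2 = [H+][C2O4^2-]/[HC2O4-] ≈ [C2O4^2-] (since [H+] ≈ [HC2O4-]).
So [C2O4^2-] ≈ Ka2.

1.6 × 10^-4 M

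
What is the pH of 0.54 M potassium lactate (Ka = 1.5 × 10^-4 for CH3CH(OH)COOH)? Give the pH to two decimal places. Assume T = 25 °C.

pH = 8.78

CH3CH(OH)COO- is the conjugate base of the weak acid CH3CH(OH)COOH.
Kb = Kw/Ka = 1.0×10^-14 / 1.5 × 10^-4 = 6.67 × 10^-11
Kb = [OH-]²/(0.54 − [OH-]) = 6.67 × 10^-11
Since Kb ≪ C₀, [OH-] ≈ √(Kb·C₀) = 6.00 × 10^-6 M.
pOH = 5.22, so pH = 14.00 − pOH = 8.78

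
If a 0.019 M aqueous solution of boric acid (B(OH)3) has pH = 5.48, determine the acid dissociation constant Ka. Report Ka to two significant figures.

[H+] = 10^(-5.48) = 3.31 × 10^-6 M
At equilibrium [HA] = 0.019 − 3.31 × 10^-6 = 1.90 × 10^-2 M
Ka = [H+][A-]/[HA] = (3.31 × 10^-6)² / 1.90 × 10^-2 = 5.8 × 10^-10

Ka = 5.8 × 10^-10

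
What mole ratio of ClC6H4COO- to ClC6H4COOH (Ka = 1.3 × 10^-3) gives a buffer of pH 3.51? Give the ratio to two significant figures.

ratio = 4.2

pKa = -log(1.3 × 10^-3) = 2.886
pH = pKa + log(r) ⇒ log(r) = 3.51 − 2.886 = +0.624
r = [ClC6H4COO-]/[ClC6H4COOH] = 10^(+0.624) = 4.21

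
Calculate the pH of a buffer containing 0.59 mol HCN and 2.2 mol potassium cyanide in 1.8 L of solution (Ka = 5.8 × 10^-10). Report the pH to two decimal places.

pKa = −log(5.8 × 10^-10) = 9.237
Using pH = pKa + log([base]/[acid]) with [base]/[acid] = 2.2/0.59:
pH = 9.237 + (+0.572) = 9.81

pH = 9.81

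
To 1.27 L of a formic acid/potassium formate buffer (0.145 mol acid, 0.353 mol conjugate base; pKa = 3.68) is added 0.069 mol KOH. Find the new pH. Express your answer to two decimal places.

pH = 4.42

After neutralization: n(HCOOH) = 0.076 mol, n(HCOO-) = 0.422 mol.
Henderson–Hasselbalch with mole ratio 0.422/0.076: pH = 3.68 + (+0.744)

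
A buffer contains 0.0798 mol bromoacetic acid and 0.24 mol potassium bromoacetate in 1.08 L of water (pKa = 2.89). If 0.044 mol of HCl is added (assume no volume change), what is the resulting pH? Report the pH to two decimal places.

pH = 3.09

Added H+ converts BrCH2COO- to BrCH2COOH: BrCH2COOH → 0.124 mol, BrCH2COO- → 0.196 mol.
pH = pKa + log(n_BrCH2COO-/n_BrCH2COOH) = 2.89 + log(0.196/0.124) = 2.89 + (+0.199)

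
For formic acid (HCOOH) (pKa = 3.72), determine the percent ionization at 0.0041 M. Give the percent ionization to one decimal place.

19.4%

HCOOH ⇌ HCOO- + H+; let x = [H+] at equilibrium.
Ka = 10^(−3.72) = 1.91 × 10^-4
Solve x² + 0.000191x − 7.83e-07 = 0 → x = 7.95 × 10^-4 M
% ionization = x/C₀ × 100% = 7.95 × 10^-4/0.0041 × 100% = 19.4%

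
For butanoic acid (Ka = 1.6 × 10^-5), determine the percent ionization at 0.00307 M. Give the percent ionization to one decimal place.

7.0%

CH3(CH2)2COOH ⇌ CH3(CH2)2COO- + H+; let x = [H+] at equilibrium.
Solve x² + 1.6e-05x − 4.91e-08 = 0 → x = 2.14 × 10^-4 M
Fraction ionized = 2.14 × 10^-4 / 0.00307 = 0.0697 → 7.0%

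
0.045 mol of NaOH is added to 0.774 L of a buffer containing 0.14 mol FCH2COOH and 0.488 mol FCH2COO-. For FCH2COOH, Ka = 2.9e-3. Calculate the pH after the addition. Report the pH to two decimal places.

After neutralization: n(FCH2COOH) = 0.095 mol, n(FCH2COO-) = 0.533 mol.
pKa = −log(2.9 × 10^-3) = 2.538
pH = pKa + log([A⁻]/[HA]) = 2.538 + log(0.533/0.095) = 2.538 +0.749

pH = 3.29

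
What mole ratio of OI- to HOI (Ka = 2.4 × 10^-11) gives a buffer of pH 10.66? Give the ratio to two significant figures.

ratio = 1.1

pKa = -log(2.4 × 10^-11) = 10.620
pH = pKa + log(r) ⇒ log(r) = 10.66 − 10.620 = +0.040
r = [OI-]/[HOI] = 10^(+0.040) = 1.1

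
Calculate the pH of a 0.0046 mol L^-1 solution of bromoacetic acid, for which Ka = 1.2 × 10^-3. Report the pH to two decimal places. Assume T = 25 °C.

BrCH2COOH ⇌ BrCH2COO- + H+
Ka = x²/(0.0046 − x) = 1.2 × 10^-3
Here C₀/Ka ≈ 3.83, so the small-x approximation fails. Use the quadratic:
x = (−Ka + √(Ka² + 4·Ka·C₀))/2 = 1.82 × 10^-3 M
pH = −log(1.82 × 10^-3) = 2.74

pH = 2.74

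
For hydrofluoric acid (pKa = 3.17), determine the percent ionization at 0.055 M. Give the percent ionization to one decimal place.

HF ⇌ F- + H+; let x = [H+] at equilibrium.
Ka = 10^(−3.17) = 6.76 × 10^-4
Solve x² + 0.000676x − 3.72e-05 = 0 → x = 5.77 × 10^-3 M
% ionization = x/C₀ × 100% = 5.77 × 10^-3/0.055 × 100% = 10.5%

10.5%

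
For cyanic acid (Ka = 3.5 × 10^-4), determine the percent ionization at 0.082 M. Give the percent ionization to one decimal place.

HOCN ⇌ OCN- + H+; let x = [H+] at equilibrium.
Ka = x²/(C₀ − x); solving the quadratic gives x = 5.19 × 10^-3 M.
Fraction ionized = 5.19 × 10^-3 / 0.082 = 0.0633 → 6.3%

6.3%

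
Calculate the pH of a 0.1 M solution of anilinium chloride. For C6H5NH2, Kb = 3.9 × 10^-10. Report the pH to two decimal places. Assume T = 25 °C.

C6H5NH3+ is the conjugate acid of the weak base C6H5NH2.
Ka = Kw/Kb = 1.0×10^-14 / 3.9 × 10^-10 = 2.56 × 10^-5
Let x = [H+] at equilibrium. Ka = x²/(0.1 − x).
Neglecting x in the denominator: x = √(2.56 × 10^-5 × 0.1) = 1.60 × 10^-3 M
(x/C₀ = 1.6% < 5%, so the approximation holds.)
pH = −log(1.60 × 10^-3) = 2.80

pH = 2.80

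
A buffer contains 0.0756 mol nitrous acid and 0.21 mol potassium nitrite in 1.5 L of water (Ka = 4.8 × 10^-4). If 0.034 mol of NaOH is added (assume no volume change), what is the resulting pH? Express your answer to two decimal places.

After neutralization: n(HNO2) = 0.0416 mol, n(NO2-) = 0.244 mol.
pKa = −log(4.8 × 10^-4) = 3.319
Henderson–Hasselbalch with mole ratio 0.244/0.0416: pH = 3.319 + (+0.768)

pH = 4.09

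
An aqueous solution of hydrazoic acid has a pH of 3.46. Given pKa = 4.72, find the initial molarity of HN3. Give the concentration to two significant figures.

C₀ = 6.7 × 10^-3 M

[H+] = 10^(-3.46) = 3.47 × 10^-4 M = x
Ka = 10^(−4.72) = 1.91 × 10^-5
Ka = x²/(C₀ − x) ⇒ C₀ = x + x²/Ka
C₀ = 3.47 × 10^-4 + (3.47 × 10^-4)²/(1.91 × 10^-5) = 6.65 × 10^-3 M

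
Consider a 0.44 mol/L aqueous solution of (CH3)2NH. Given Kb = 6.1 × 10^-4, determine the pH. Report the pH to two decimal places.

pH = 12.21

(CH3)2NH + H2O ⇌ (CH3)2NH2+ + OH-
Kb = [OH-]²/(0.44 − [OH-]) = 6.1 × 10^-4
Neglecting [OH-] in the denominator: [OH-] = √(6.1 × 10^-4 × 0.44) = 1.64 × 10^-2 M
pOH = −log(1.64 × 10^-2) = 1.79; pH = 14.00 − 1.79 = 12.21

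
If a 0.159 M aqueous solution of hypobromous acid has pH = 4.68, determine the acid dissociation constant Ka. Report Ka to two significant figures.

[H+] = 10^(-4.68) = 2.09 × 10^-5 M
At equilibrium [HA] = 0.159 − 2.09 × 10^-5 = 1.59 × 10^-1 M
Ka = [H+][A-]/[HA] = (2.09 × 10^-5)² / 1.59 × 10^-1 = 2.7 × 10^-9

Ka = 2.7 × 10^-9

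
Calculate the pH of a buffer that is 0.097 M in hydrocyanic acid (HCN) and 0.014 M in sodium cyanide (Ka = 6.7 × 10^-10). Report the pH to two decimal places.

pKa = −log(6.7 × 10^-10) = 9.174
Henderson–Hasselbalch: pH = pKa + log([CN-]/[HCN]) = 9.174 + log(0.014/0.097)
pH = 9.174 + (-0.841) = 8.33

pH = 8.33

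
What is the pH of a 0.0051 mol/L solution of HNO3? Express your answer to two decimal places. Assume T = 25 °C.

pH = 2.29

HNO3 is a strong acid and dissociates completely, so [H+] = 0.0051 M.
pH = -log(0.0051) = 2.29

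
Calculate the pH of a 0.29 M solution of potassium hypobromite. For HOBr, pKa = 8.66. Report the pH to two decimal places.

pH = 11.06

OBr- is the conjugate base of the weak acid HOBr.
Ka = 10^(−8.66) = 2.19 × 10^-9
Kb = Kw/Ka = 1.0×10^-14 / 2.19 × 10^-9 = 4.57 × 10^-6
From the ICE table, Kb = x²/(0.29 − x) = 4.57 × 10^-6.
Neglecting x in the denominator: x = √(4.57 × 10^-6 × 0.29) = 1.15 × 10^-3 M
(x/C₀ = 0.4% < 5%, so the approximation holds.)
pOH = −log(1.15 × 10^-3) = 2.94; pH = 14.00 − 2.94 = 11.06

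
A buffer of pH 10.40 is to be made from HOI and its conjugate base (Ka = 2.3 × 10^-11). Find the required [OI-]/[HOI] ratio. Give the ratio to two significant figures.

ratio = 0.58

pKa = -log(2.3 × 10^-11) = 10.638
pH = pKa + log(r) ⇒ log(r) = 10.40 − 10.638 = -0.238
r = [OI-]/[HOI] = 10^(-0.238) = 0.578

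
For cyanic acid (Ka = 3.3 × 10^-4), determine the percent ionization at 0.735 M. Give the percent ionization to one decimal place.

HOCN ⇌ OCN- + H+; let x = [H+] at equilibrium.
x ≈ √(Ka·C₀) = √(3.3 × 10^-4 × 0.735) = 1.56 × 10^-2 M
Fraction ionized = 1.56 × 10^-2 / 0.735 = 0.0212 → 2.1%

2.1%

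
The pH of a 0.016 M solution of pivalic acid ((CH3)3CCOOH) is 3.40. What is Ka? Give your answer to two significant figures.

Ka = 1.0 × 10^-5

[H+] = 10^(-3.40) = 3.98 × 10^-4 M
At equilibrium [HA] = 0.016 − 3.98 × 10^-4 = 1.56 × 10^-2 M
Ka = [H+][A-]/[HA] = (3.98 × 10^-4)² / 1.56 × 10^-2 = 1.0 × 10^-5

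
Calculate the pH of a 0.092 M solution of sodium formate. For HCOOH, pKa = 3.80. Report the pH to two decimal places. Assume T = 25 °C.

pH = 8.38

HCOO- is the conjugate base of the weak acid HCOOH.
Ka = 10^(−3.80) = 1.58 × 10^-4
Kb = Kw/Ka = 1.0×10^-14 / 1.58 × 10^-4 = 6.33 × 10^-11
From the ICE table, Kb = [OH-]²/(0.092 − [OH-]) = 6.33 × 10^-11.
Since Kb ≪ C₀, [OH-] ≈ √(Kb·C₀) = 2.41 × 10^-6 M.
Check: 0.0026% ionized — well under 5%, approximation valid.
pOH = 5.62, so pH = 14.00 − pOH = 8.38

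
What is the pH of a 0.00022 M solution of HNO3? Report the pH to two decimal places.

HNO3 is a strong acid and dissociates completely, so [H+] = 0.00022 M.
pH = -log(0.00022) = 3.66

pH = 3.66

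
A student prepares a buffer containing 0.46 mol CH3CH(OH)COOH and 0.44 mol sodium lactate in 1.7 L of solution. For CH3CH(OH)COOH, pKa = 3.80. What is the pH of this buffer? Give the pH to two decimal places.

pH = 3.78

Henderson–Hasselbalch: pH = pKa + log([CH3CH(OH)COO-]/[CH3CH(OH)COOH]) = 3.80 + log(0.44/0.46)
pH = 3.80 + (-0.019) = 3.78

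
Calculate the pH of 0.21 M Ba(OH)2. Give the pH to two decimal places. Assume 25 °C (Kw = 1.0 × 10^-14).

Ba(OH)2 is a strong base (each formula unit releases 2 OH-); [OH-] = 0.42 M.
pOH = -log(0.42) = 0.38
pH = 14.00 - 0.38 = 13.62

pH = 13.62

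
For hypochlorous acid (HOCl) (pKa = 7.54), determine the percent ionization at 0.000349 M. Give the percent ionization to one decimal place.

HOCl ⇌ OCl- + H+; let x = [H+] at equilibrium.
Ka = 10^(−7.54) = 2.88 × 10^-8
x ≈ √(Ka·C₀) = √(2.88 × 10^-8 × 0.000349) = 3.17 × 10^-6 M
% ionization = x/C₀ × 100% = 3.17 × 10^-6/0.000349 × 100% = 0.9%

0.9%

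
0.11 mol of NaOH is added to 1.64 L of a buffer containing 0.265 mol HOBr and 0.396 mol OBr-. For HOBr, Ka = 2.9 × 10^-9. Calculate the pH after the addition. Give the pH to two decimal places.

OH- converts HOBr to OBr-: HOBr → 0.155 mol, OBr- → 0.506 mol.
pKa = −log(2.9 × 10^-9) = 8.538
pH = pKa + log([A⁻]/[HA]) = 8.538 + log(0.506/0.155) = 8.538 +0.514

pH = 9.05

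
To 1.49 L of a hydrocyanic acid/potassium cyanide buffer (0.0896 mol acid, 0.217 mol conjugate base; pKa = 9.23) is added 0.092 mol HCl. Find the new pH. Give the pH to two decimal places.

Added H+ converts CN- to HCN: HCN → 0.182 mol, CN- → 0.125 mol.
pH = pKa + log(n_CN-/n_HCN) = 9.23 + log(0.125/0.182) = 9.23 + (-0.163)

pH = 9.07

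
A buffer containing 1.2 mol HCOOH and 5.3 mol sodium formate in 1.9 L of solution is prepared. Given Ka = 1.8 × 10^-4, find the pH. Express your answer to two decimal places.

pH = 4.39

pKa = −log(1.8 × 10^-4) = 3.745
pH = pKa + log([A⁻]/[HA]) = 3.745 + log(5.3/1.2)
pH = 3.745 + (+0.645) = 4.39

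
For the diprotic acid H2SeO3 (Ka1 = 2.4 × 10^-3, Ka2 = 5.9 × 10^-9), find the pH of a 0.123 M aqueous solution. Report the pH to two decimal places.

pH = 1.80

Since Ka1 ≫ Ka2, the first ionization dominates [H+].
Ka1 = x²/(0.123 − x) = 2.4 × 10^-3
Solving the quadratic: x = (−Ka1 + √(Ka1² + 4·Ka1·C₀))/2 = 1.60 × 10^-2 M
pH = −log(1.60 × 10^-2) = 1.80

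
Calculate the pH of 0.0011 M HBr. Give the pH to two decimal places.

HBr is a strong acid and dissociates completely, so [H+] = 0.0011 M.
pH = -log(0.0011) = 2.96

pH = 2.96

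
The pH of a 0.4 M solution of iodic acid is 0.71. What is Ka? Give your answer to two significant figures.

[H+] = 10^(-0.71) = 1.95 × 10^-1 M
At equilibrium [HA] = 0.4 − 1.95 × 10^-1 = 2.05 × 10^-1 M
Ka = [H+][A-]/[HA] = (1.95 × 10^-1)² / 2.05 × 10^-1 = 1.9 × 10^-1

Ka = 1.9 × 10^-1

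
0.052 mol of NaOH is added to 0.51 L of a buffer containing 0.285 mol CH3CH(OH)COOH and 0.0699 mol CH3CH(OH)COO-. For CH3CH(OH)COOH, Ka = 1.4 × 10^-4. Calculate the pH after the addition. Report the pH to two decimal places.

OH- converts CH3CH(OH)COOH to CH3CH(OH)COO-: CH3CH(OH)COOH → 0.233 mol, CH3CH(OH)COO- → 0.122 mol.
pKa = −log(1.4 × 10^-4) = 3.854
Henderson–Hasselbalch with mole ratio 0.122/0.233: pH = 3.854 + (-0.281)

pH = 3.57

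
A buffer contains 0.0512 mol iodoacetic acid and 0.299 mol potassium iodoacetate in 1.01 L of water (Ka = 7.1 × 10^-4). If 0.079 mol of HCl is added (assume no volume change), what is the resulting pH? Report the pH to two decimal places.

After neutralization: n(ICH2COOH) = 0.13 mol, n(ICH2COO-) = 0.22 mol.
pKa = −log(7.1 × 10^-4) = 3.149
pH = pKa + log(n_ICH2COO-/n_ICH2COOH) = 3.149 + log(0.22/0.13) = 3.149 + (+0.228)

pH = 3.38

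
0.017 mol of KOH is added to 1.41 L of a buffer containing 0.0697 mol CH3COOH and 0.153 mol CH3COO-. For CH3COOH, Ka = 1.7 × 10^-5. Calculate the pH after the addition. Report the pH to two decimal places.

After neutralization: n(CH3COOH) = 0.0527 mol, n(CH3COO-) = 0.17 mol.
pKa = −log(1.7 × 10^-5) = 4.770
pH = pKa + log(n_CH3COO-/n_CH3COOH) = 4.770 + log(0.17/0.0527) = 4.770 + (+0.509)

pH = 5.28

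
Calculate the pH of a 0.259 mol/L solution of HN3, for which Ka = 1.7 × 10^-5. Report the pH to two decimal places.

pH = 2.68

HN3 ⇌ N3- + H+
Let x = [H+] at equilibrium. Ka = x²/(0.259 − x).
Neglecting x in the denominator: x = √(1.7 × 10^-5 × 0.259) = 2.10 × 10^-3 M
pH = −log[H+] = −log(2.10 × 10^-3) = 2.68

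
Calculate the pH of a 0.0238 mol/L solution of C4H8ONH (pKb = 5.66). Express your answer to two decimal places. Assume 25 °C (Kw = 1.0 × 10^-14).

C4H8ONH + H2O ⇌ C4H8ONH2+ + OH-
Kb = 10^(−5.66) = 2.19 × 10^-6
Let x = [OH-] at equilibrium. Kb = x²/(0.0238 − x).
Since Kb ≪ C₀, x ≈ √(Kb·C₀) = 2.28 × 10^-4 M.
(x/C₀ = 0.96% < 5%, so the approximation holds.)
pOH = 3.64, so pH = 14.00 − pOH = 10.36

pH = 10.36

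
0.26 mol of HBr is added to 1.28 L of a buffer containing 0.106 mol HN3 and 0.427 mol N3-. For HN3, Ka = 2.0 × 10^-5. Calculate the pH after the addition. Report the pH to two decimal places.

Added H+ converts N3- to HN3: HN3 → 0.366 mol, N3- → 0.167 mol.
pKa = −log(2.0 × 10^-5) = 4.699
Henderson–Hasselbalch with mole ratio 0.167/0.366: pH = 4.699 + (-0.341)

pH = 4.36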